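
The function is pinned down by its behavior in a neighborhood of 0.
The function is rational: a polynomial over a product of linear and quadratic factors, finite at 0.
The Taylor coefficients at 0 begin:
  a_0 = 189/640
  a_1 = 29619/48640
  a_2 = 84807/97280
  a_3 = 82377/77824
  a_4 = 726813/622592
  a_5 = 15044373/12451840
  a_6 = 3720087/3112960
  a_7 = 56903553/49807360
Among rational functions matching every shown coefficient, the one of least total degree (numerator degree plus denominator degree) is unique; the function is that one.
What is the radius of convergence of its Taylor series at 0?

No rational of total degree below 4 reproduces all 8 coefficients; solving the [1/3] Pade equations on them gives f(μ) = (5*μ/38 - 7/10)/(μ - 4/3)**3, whose expansion matches every shown term.
Denominator factor (μ - 4/3)^3: pole of order 3 at 4/3, modulus 4/3.
The radius of convergence is the smallest modulus among the singular points: 4/3.

The radius of convergence is 4/3.


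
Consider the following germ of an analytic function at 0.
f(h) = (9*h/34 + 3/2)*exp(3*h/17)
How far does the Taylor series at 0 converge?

The factor exp(3*h/17) is entire and contributes no finite singular point.
The polynomial part has no poles.
No finite singular points: the Taylor series at 0 converges everywhere.

The radius of convergence is infinite.


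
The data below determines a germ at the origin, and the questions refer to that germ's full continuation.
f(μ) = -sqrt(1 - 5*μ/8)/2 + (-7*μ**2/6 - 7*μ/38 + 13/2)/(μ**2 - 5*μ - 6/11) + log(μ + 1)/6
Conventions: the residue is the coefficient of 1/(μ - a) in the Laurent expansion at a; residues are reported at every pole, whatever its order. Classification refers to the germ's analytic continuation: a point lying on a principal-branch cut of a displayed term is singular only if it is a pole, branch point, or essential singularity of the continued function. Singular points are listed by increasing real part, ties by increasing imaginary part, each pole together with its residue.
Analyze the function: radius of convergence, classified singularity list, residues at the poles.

Denominator factor (μ**2 - 5*μ - 6/11): discriminant 299/11, real irrational roots 5/2 + (1/22)*sqrt(3289) and 5/2 - (1/22)*sqrt(3289); poles of order 1, moduli 5/2 + (1/22)*sqrt(3289) and -5/2 + (1/22)*sqrt(3289).
Branch term (1/6)*log(1 - μ/(-1)): its argument vanishes at μ = -1, a logarithmic branch point, modulus 1.
Branch term (-1/2)*sqrt(1 - μ/(8/5)): its argument vanishes at μ = 8/5, a square-root branch point, modulus 8/5.
The radius of convergence is the smallest modulus among the singular points: -5/2 + (1/22)*sqrt(3289).
The branch terms are analytic at 5/2 - (1/22)*sqrt(3289) and contribute nothing to the residue; only the rational part matters.
The factor μ**2 - 5*μ - 6/11 splits as (μ - a)(μ - a') with a = 5/2 - (1/22)*sqrt(3289), a' = 5/2 + (1/22)*sqrt(3289). At the order-1 pole a set g(μ) = (μ - a)*(rational part) = [-7*μ**2/6 - 7*μ/38 + 13/2] / (μ - a').
Simple pole: residue = g(a) at a = 5/2 - (1/22)*sqrt(3289), which is -343/114 + (5756/187473)*sqrt(3289).
The branch terms are analytic at 5/2 + (1/22)*sqrt(3289) and contribute nothing to the residue; only the rational part matters.
The factor μ**2 - 5*μ - 6/11 splits as (μ - a)(μ - a') with a = 5/2 + (1/22)*sqrt(3289), a' = 5/2 - (1/22)*sqrt(3289). At the order-1 pole a set g(μ) = (μ - a)*(rational part) = [-7*μ**2/6 - 7*μ/38 + 13/2] / (μ - a').
Simple pole: residue = g(a) at a = 5/2 + (1/22)*sqrt(3289), which is -343/114 - (5756/187473)*sqrt(3289).
List the singular points by increasing real part (a conjugate pair: the negative imaginary part first).

Radius of convergence at 0: -5/2 + (1/22)*sqrt(3289).
At -1: a logarithmic branch point.
At 5/2 - (1/22)*sqrt(3289): a pole of order 1; residue -343/114 + (5756/187473)*sqrt(3289).
At 8/5: an algebraic (square-root) branch point.
At 5/2 + (1/22)*sqrt(3289): a pole of order 1; residue -343/114 - (5756/187473)*sqrt(3289).


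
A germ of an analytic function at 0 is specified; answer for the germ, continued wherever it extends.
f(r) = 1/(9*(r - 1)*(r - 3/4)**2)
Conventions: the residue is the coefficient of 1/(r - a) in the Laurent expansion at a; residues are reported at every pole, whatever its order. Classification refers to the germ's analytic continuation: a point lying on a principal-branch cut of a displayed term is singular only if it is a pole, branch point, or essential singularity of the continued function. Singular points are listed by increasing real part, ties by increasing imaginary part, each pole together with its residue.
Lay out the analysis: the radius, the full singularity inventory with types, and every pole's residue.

Radius of convergence at 0: 3/4.
At 3/4: a pole of order 2; residue -16/9.
At 1: a pole of order 1; residue 16/9.

Denominator factor (r - 1): pole of order 1 at 1, modulus 1.
Denominator factor (r - 3/4)^2: pole of order 2 at 3/4, modulus 3/4.
The radius of convergence is the smallest modulus among the singular points: 3/4.
At the order-2 pole 3/4 set g(r) = (r - (3/4))^2*f(r) = 1/(9*(r - 1)).
Order-2 pole: residue = g'(a); g'(3/4) = -16/9, so the residue is -16/9.
At the order-1 pole 1 set g(r) = (r - (1))*f(r) = 1/(9*(r - 3/4)**2).
Simple pole: residue = g(a) at a = 1, which is 16/9.
List the singular points by increasing real part (a conjugate pair: the negative imaginary part first).


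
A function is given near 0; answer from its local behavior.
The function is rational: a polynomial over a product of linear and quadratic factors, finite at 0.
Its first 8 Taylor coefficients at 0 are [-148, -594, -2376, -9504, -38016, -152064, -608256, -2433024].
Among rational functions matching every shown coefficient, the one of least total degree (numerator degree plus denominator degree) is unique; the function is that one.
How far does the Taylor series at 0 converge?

The radius of convergence is 1/4.

No rational of total degree below 2 reproduces all 8 coefficients; solving the [1/1] Pade equations on them gives f(κ) = (κ/2 + 37)/(κ - 1/4), whose expansion matches every shown term.
Denominator factor (κ - 1/4): pole of order 1 at 1/4, modulus 1/4.
The radius of convergence is the smallest modulus among the singular points: 1/4.


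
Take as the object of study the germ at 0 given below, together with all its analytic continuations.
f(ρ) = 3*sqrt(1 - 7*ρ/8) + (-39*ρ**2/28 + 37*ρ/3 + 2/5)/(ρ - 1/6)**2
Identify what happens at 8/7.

The point is an algebraic (square-root) branch point.

The term (3)*sqrt(1 - ρ/(8/7)) has argument 1 - 8/7/(8/7) = 0 at 8/7: a square-root (algebraic, two-sheeted) branch point; the remaining terms are analytic or single-valued there.


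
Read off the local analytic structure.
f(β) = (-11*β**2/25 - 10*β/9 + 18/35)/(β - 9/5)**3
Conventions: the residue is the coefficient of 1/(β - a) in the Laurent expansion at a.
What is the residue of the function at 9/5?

At the order-3 pole 9/5 set g(β) = (β - (9/5))^3*f(β) = -11*β**2/25 - 10*β/9 + 18/35.
Order-3 pole: residue = g''(a)/2; g''(9/5) = -22/25, so the residue is -11/25.

The residue is -11/25.


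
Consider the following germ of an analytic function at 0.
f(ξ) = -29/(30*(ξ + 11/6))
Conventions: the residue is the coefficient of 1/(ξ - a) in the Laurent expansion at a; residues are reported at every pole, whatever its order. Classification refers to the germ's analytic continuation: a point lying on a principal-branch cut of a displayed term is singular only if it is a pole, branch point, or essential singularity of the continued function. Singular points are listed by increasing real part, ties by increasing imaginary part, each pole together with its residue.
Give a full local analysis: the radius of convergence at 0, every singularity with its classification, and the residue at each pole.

Radius of convergence at 0: 11/6.
At -11/6: a pole of order 1; residue -29/30.

Denominator factor (ξ + 11/6): pole of order 1 at -11/6, modulus 11/6.
The radius of convergence is the smallest modulus among the singular points: 11/6.
At the order-1 pole -11/6 set g(ξ) = (ξ - (-11/6))*f(ξ) = -29/30.
Simple pole: residue = g(a) at a = -11/6, which is -29/30.


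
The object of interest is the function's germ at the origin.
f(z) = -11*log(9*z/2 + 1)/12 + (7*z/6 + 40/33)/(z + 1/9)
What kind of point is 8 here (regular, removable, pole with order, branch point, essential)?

Denominator factors: z + 1/9 = 73/9 at z = 8 — none vanishes.
Branch term log(1 - z/(-2/9)): argument at 8 is 37, nonzero, so 8 is not its branch point (a point on a principal cut is still regular for the continued germ).
So the germ continues analytically to 8.

The point is a regular point.


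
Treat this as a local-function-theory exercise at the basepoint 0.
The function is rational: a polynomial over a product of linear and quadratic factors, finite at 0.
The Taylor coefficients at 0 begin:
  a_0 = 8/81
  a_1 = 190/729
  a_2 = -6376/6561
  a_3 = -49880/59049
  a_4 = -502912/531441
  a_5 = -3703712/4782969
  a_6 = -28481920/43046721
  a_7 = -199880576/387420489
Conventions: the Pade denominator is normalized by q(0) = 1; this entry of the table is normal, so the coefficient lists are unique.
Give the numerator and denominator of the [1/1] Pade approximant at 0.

Taylor coefficients needed (read off): a_0 = 8/81, a_1 = 190/729, a_2 = -6376/6561.
Write the denominator as Q(η) = 1 + q1*η. Requiring Q*f - P = O(η^3) with deg P <= 1 kills the coefficients of η^2..η^2 in Q*f:
  η^2: a_2 + q1*a_1 = 0, i.e. -6376/6561 + (190/729)*q1 = 0.
Solving this linear system: q1 = 3188/855.
The numerator is Q*f truncated at degree 1: P0 = a_0 = 8/81; P1 = a_1 + q1*a_0 = 14518/23085.

The Pade approximant has numerator coefficients [8/81, 14518/23085]; denominator coefficients [1, 3188/855].


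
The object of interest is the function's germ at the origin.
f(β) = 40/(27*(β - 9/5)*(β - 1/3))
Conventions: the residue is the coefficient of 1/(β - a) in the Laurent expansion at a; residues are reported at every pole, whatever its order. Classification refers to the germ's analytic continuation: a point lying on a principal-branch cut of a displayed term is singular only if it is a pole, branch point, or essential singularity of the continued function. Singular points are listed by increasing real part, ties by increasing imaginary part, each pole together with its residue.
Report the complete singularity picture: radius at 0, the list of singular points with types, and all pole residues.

Denominator factor (β - 9/5): pole of order 1 at 9/5, modulus 9/5.
Denominator factor (β - 1/3): pole of order 1 at 1/3, modulus 1/3.
The radius of convergence is the smallest modulus among the singular points: 1/3.
At the order-1 pole 1/3 set g(β) = (β - (1/3))*f(β) = 40/(27*(β - 9/5)).
Simple pole: residue = g(a) at a = 1/3, which is -100/99.
At the order-1 pole 9/5 set g(β) = (β - (9/5))*f(β) = 40/(27*(β - 1/3)).
Simple pole: residue = g(a) at a = 9/5, which is 100/99.
List the singular points by increasing real part (a conjugate pair: the negative imaginary part first).

Radius of convergence at 0: 1/3.
At 1/3: a pole of order 1; residue -100/99.
At 9/5: a pole of order 1; residue 100/99.


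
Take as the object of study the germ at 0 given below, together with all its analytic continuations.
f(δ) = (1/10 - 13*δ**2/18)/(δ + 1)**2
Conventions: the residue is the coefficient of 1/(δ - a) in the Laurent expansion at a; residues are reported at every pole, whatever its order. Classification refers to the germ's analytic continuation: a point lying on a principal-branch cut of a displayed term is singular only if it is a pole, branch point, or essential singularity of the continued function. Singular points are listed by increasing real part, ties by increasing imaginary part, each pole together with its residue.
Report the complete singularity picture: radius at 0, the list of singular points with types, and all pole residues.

Radius of convergence at 0: 1.
At -1: a pole of order 2; residue 13/9.

Denominator factor (δ + 1)^2: pole of order 2 at -1, modulus 1.
The radius of convergence is the smallest modulus among the singular points: 1.
At the order-2 pole -1 set g(δ) = (δ - (-1))^2*f(δ) = 1/10 - 13*δ**2/18.
Order-2 pole: residue = g'(a); g'(-1) = 13/9, so the residue is 13/9.


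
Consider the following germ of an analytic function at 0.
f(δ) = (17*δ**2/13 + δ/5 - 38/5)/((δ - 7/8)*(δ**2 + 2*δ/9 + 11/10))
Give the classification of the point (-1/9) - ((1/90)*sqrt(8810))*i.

The denominator factor δ**2 + 2*δ/9 + 11/10 vanishes at (-1/9) - ((1/90)*sqrt(8810))*i and appears to the power 1; the numerator there equals (-7313/810) + ((53/52650)*sqrt(8810))*i, nonzero, and no other factor vanishes.
Hence a pole whose order is the multiplicity, 1.

The point is a pole of order 1.


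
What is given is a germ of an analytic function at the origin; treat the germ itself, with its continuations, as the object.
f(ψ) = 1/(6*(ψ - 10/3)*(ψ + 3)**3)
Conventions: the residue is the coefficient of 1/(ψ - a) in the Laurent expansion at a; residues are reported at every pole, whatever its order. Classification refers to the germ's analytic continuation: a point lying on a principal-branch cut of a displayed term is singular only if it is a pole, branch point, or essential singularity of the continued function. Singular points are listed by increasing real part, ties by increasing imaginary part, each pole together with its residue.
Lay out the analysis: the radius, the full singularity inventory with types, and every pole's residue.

Denominator factor (ψ - 10/3): pole of order 1 at 10/3, modulus 10/3.
Denominator factor (ψ + 3)^3: pole of order 3 at -3, modulus 3.
The radius of convergence is the smallest modulus among the singular points: 3.
At the order-3 pole -3 set g(ψ) = (ψ - (-3))^3*f(ψ) = 1/(6*(ψ - 10/3)).
Order-3 pole: residue = g''(a)/2; g''(-3) = -9/6859, so the residue is -9/13718.
At the order-1 pole 10/3 set g(ψ) = (ψ - (10/3))*f(ψ) = 1/(6*(ψ + 3)**3).
Simple pole: residue = g(a) at a = 10/3, which is 9/13718.
List the singular points by increasing real part (a conjugate pair: the negative imaginary part first).

Radius of convergence at 0: 3.
At -3: a pole of order 3; residue -9/13718.
At 10/3: a pole of order 1; residue 9/13718.


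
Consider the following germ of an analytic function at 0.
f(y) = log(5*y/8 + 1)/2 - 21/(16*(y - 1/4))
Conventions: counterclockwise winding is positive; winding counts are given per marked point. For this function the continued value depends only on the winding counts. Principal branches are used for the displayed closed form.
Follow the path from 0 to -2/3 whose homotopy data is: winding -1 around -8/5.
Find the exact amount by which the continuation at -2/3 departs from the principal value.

Continued minus principal equals -pi*i.

The rational part is single-valued and drops out of the difference; each branch term changes only by its own monodromy.
(1/2)*log(1 - y/(-8/5)): each positive loop around -8/5 adds 2*pi*i to the log, so winding -1 contributes (1/2)*(-1)*2*pi*i = -pi*i.
Summing the contributions at y = -2/3 gives -pi*i.


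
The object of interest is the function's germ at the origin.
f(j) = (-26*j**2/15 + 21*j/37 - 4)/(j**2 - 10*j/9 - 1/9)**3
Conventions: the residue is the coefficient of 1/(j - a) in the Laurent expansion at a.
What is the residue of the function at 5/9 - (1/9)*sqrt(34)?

The factor j**2 - 10*j/9 - 1/9 splits as (j - a)(j - a') with a = 5/9 - (1/9)*sqrt(34), a' = 5/9 + (1/9)*sqrt(34). At the order-3 pole a set g(j) = (j - a)^3*f(j) = [-26*j**2/15 + 21*j/37 - 4] / (j - a')^3.
Order-3 pole: residue = g''(a)/2; g''(5/9 - (1/9)*sqrt(34)) = (130339611/58169920)*sqrt(34), so the residue is (130339611/116339840)*sqrt(34).

The residue is (130339611/116339840)*sqrt(34).


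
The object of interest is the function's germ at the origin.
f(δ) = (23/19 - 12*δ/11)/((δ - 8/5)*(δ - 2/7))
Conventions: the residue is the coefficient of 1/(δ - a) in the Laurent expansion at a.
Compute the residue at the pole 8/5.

At the order-1 pole 8/5 set g(δ) = (δ - (8/5))*f(δ) = (23/19 - 12*δ/11)/(δ - 2/7).
Simple pole: residue = g(a) at a = 8/5, which is -3913/9614.

The residue is -3913/9614.


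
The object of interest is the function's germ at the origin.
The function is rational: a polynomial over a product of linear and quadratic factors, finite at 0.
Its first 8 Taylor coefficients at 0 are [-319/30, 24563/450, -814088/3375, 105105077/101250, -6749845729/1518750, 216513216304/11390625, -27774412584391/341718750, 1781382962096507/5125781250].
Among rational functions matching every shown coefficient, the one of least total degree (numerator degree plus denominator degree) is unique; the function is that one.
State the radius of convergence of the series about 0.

The radius of convergence is 7/10 - (1/110)*sqrt(2629).

No rational of total degree below 2 reproduces all 8 coefficients; solving the [0/2] Pade equations on them gives f(β) = -29/(10*(β**2 + 7*β/5 + 3/11)), whose expansion matches every shown term.
Denominator factor (β**2 + 7*β/5 + 3/11): discriminant 239/275, real irrational roots -7/10 + (1/110)*sqrt(2629) and -7/10 - (1/110)*sqrt(2629); poles of order 1, moduli 7/10 - (1/110)*sqrt(2629) and 7/10 + (1/110)*sqrt(2629).
The radius of convergence is the smallest modulus among the singular points: 7/10 - (1/110)*sqrt(2629).


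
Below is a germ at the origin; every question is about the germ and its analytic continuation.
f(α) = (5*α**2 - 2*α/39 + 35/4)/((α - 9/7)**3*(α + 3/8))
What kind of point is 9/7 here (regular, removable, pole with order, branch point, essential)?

The denominator factor α - 9/7 vanishes at 9/7 and appears to the power 3; the numerator there equals 43187/2548, nonzero, and no other factor vanishes.
Hence a pole whose order is the multiplicity, 3.

The point is a pole of order 3.


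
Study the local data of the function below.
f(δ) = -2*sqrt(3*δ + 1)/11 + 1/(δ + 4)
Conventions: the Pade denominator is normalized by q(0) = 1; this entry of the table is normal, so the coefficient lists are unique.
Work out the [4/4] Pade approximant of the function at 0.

Taylor coefficients needed (expand at 0): a_0 = 3/44, a_1 = -59/176, a_2 = 155/704, a_3 = -875/2816, a_4 = 6491/11264, a_5 = -54443/45056, a_6 = 489899/180224, a_7 = -419905/65536, a_8 = 4094065/262144.
Write the denominator as Q(δ) = 1 + q1*δ + q2*δ^2 + q3*δ^3 + q4*δ^4. Requiring Q*f - P = O(δ^9) with deg P <= 4 kills the coefficients of δ^5..δ^8 in Q*f:
  δ^5: a_5 + q1*a_4 + q2*a_3 + q3*a_2 + q4*a_1 = 0, i.e. -54443/45056 + (6491/11264)*q1 + (-875/2816)*q2 + (155/704)*q3 + (-59/176)*q4 = 0.
  δ^6: a_6 + q1*a_5 + q2*a_4 + q3*a_3 + q4*a_2 = 0, i.e. 489899/180224 + (-54443/45056)*q1 + (6491/11264)*q2 + (-875/2816)*q3 + (155/704)*q4 = 0.
  δ^7: a_7 + q1*a_6 + q2*a_5 + q3*a_4 + q4*a_3 = 0, i.e. -419905/65536 + (489899/180224)*q1 + (-54443/45056)*q2 + (6491/11264)*q3 + (-875/2816)*q4 = 0.
  δ^8: a_8 + q1*a_7 + q2*a_6 + q3*a_5 + q4*a_4 = 0, i.e. 4094065/262144 + (-419905/65536)*q1 + (489899/180224)*q2 + (-54443/45056)*q3 + (6491/11264)*q4 = 0.
Solving this linear system: q1 = 1008611/194132, q2 = 6400551/776528, q3 = 3182571/776528, q4 = 4700403/12424448.
The numerator is Q*f truncated at degree 4: P0 = a_0 = 3/44; P1 = a_1 + q1*a_0 = 81193/4270904; P2 = a_2 + q1*a_1 + q2*a_0 = -32783781/34167232; P3 = a_3 + q1*a_2 + q2*a_1 + q3*a_0 = -225573327/136668928; P4 = a_4 + q1*a_3 + q2*a_2 + q3*a_1 + q4*a_0 = -39050883/68334464.

The Pade approximant has numerator coefficients [3/44, 81193/4270904, -32783781/34167232, -225573327/136668928, -39050883/68334464]; denominator coefficients [1, 1008611/194132, 6400551/776528, 3182571/776528, 4700403/12424448].


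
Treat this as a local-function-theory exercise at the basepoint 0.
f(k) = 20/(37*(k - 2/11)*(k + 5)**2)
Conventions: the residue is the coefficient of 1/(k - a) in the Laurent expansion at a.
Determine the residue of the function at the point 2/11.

The residue is 2420/120213.

At the order-1 pole 2/11 set g(k) = (k - (2/11))*f(k) = 20/(37*(k + 5)**2).
Simple pole: residue = g(a) at a = 2/11, which is 2420/120213.


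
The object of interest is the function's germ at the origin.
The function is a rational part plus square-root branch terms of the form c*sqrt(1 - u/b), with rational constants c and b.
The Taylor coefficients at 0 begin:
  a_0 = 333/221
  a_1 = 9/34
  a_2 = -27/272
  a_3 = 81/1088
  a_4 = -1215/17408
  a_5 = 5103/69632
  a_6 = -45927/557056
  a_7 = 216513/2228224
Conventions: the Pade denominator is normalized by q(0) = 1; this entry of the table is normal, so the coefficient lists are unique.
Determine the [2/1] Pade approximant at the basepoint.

Taylor coefficients needed (read off): a_0 = 333/221, a_1 = 9/34, a_2 = -27/272, a_3 = 81/1088.
Write the denominator as Q(u) = 1 + q1*u. Requiring Q*f - P = O(u^4) with deg P <= 2 kills the coefficients of u^3..u^3 in Q*f:
  u^3: a_3 + q1*a_2 = 0, i.e. 81/1088 + (-27/272)*q1 = 0.
Solving this linear system: q1 = 3/4.
The numerator is Q*f truncated at degree 2: P0 = a_0 = 333/221; P1 = a_1 + q1*a_0 = 1233/884; P2 = a_2 + q1*a_1 = 27/272.

The Pade approximant has numerator coefficients [333/221, 1233/884, 27/272]; denominator coefficients [1, 3/4].


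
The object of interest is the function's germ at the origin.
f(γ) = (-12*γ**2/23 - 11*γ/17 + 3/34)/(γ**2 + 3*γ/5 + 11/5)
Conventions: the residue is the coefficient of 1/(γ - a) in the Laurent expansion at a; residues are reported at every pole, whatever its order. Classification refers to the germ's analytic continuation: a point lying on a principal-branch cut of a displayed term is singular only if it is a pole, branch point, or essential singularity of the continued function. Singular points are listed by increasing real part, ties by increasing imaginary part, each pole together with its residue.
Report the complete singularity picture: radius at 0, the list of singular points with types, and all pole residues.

Denominator factor (γ**2 + 3*γ/5 + 11/5): discriminant -211/25, complex-conjugate roots (-3/10) + ((1/10)*sqrt(211))*i and (-3/10) - ((1/10)*sqrt(211))*i; poles of order 1, moduli (1/5)*sqrt(55) and (1/5)*sqrt(55).
The radius of convergence is the smallest modulus among the singular points: (1/5)*sqrt(55).
The factor γ**2 + 3*γ/5 + 11/5 splits as (γ - a)(γ - a') with a = (-3/10) - ((1/10)*sqrt(211))*i, a' = (-3/10) + ((1/10)*sqrt(211))*i. At the order-1 pole a set g(γ) = (γ - a)*f(γ) = [-12*γ**2/23 - 11*γ/17 + 3/34] / (γ - a').
Simple pole: residue = g(a) at a = (-3/10) - ((1/10)*sqrt(211))*i, which is (-653/3910) + ((13062/412505)*sqrt(211))*i.
The factor γ**2 + 3*γ/5 + 11/5 splits as (γ - a)(γ - a') with a = (-3/10) + ((1/10)*sqrt(211))*i, a' = (-3/10) - ((1/10)*sqrt(211))*i. At the order-1 pole a set g(γ) = (γ - a)*f(γ) = [-12*γ**2/23 - 11*γ/17 + 3/34] / (γ - a').
Simple pole: residue = g(a) at a = (-3/10) + ((1/10)*sqrt(211))*i, which is (-653/3910) - ((13062/412505)*sqrt(211))*i.
List the singular points by increasing real part (a conjugate pair: the negative imaginary part first).

Radius of convergence at 0: (1/5)*sqrt(55).
At (-3/10) - ((1/10)*sqrt(211))*i: a pole of order 1; residue (-653/3910) + ((13062/412505)*sqrt(211))*i.
At (-3/10) + ((1/10)*sqrt(211))*i: a pole of order 1; residue (-653/3910) - ((13062/412505)*sqrt(211))*i.


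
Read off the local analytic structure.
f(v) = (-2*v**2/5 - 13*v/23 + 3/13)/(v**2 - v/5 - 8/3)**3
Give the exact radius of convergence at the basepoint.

The radius of convergence is -1/10 + (1/30)*sqrt(2409).

Denominator factor (v**2 - v/5 - 8/3)^3: discriminant 803/75, real irrational roots 1/10 + (1/30)*sqrt(2409) and 1/10 - (1/30)*sqrt(2409); poles of order 3, moduli 1/10 + (1/30)*sqrt(2409) and -1/10 + (1/30)*sqrt(2409).
The radius of convergence is the smallest modulus among the singular points: -1/10 + (1/30)*sqrt(2409).


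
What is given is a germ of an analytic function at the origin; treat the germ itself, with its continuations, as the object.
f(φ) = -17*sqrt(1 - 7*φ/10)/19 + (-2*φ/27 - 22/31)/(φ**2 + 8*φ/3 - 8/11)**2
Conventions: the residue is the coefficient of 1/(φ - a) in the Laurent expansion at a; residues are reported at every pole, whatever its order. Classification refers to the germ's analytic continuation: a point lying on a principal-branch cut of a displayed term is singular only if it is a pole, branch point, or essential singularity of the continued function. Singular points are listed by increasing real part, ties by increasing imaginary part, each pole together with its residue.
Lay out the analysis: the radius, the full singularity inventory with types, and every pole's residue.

Radius of convergence at 0: -4/3 + (2/33)*sqrt(682).
At -4/3 - (2/33)*sqrt(682): a pole of order 2; residue -(8437/5719872)*sqrt(682).
At -4/3 + (2/33)*sqrt(682): a pole of order 2; residue (8437/5719872)*sqrt(682).
At 10/7: an algebraic (square-root) branch point.

Denominator factor (φ**2 + 8*φ/3 - 8/11)^2: discriminant 992/99, real irrational roots -4/3 + (2/33)*sqrt(682) and -4/3 - (2/33)*sqrt(682); poles of order 2, moduli -4/3 + (2/33)*sqrt(682) and 4/3 + (2/33)*sqrt(682).
Branch term (-17/19)*sqrt(1 - φ/(10/7)): its argument vanishes at φ = 10/7, a square-root branch point, modulus 10/7.
The radius of convergence is the smallest modulus among the singular points: -4/3 + (2/33)*sqrt(682).
The branch term is analytic at -4/3 - (2/33)*sqrt(682) and contributes nothing to the residue; only the rational part matters.
The factor φ**2 + 8*φ/3 - 8/11 splits as (φ - a)(φ - a') with a = -4/3 - (2/33)*sqrt(682), a' = -4/3 + (2/33)*sqrt(682). At the order-2 pole a set g(φ) = (φ - a)^2*(rational part) = [-2*φ/27 - 22/31] / (φ - a')^2.
Order-2 pole: residue = g'(a); g'(-4/3 - (2/33)*sqrt(682)) = -(8437/5719872)*sqrt(682), so the residue is -(8437/5719872)*sqrt(682).
The branch term is analytic at -4/3 + (2/33)*sqrt(682) and contributes nothing to the residue; only the rational part matters.
The factor φ**2 + 8*φ/3 - 8/11 splits as (φ - a)(φ - a') with a = -4/3 + (2/33)*sqrt(682), a' = -4/3 - (2/33)*sqrt(682). At the order-2 pole a set g(φ) = (φ - a)^2*(rational part) = [-2*φ/27 - 22/31] / (φ - a')^2.
Order-2 pole: residue = g'(a); g'(-4/3 + (2/33)*sqrt(682)) = (8437/5719872)*sqrt(682), so the residue is (8437/5719872)*sqrt(682).
List the singular points by increasing real part (a conjugate pair: the negative imaginary part first).


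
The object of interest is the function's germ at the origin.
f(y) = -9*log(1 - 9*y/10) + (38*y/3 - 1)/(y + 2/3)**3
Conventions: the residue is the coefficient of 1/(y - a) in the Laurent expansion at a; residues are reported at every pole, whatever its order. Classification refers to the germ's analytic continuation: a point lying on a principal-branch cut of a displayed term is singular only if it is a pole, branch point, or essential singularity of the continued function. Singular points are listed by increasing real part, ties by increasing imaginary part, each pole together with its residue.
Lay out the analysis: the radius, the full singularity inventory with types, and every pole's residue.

Denominator factor (y + 2/3)^3: pole of order 3 at -2/3, modulus 2/3.
Branch term (-9)*log(1 - y/(10/9)): its argument vanishes at y = 10/9, a logarithmic branch point, modulus 10/9.
The radius of convergence is the smallest modulus among the singular points: 2/3.
The branch term is analytic at -2/3 and contributes nothing to the residue; only the rational part matters.
At the order-3 pole -2/3 set g(y) = (y - (-2/3))^3*(rational part) = 38*y/3 - 1.
Order-3 pole: residue = g''(a)/2; g''(-2/3) = 0, so the residue is 0.
List the singular points by increasing real part (a conjugate pair: the negative imaginary part first).

Radius of convergence at 0: 2/3.
At -2/3: a pole of order 3; residue 0.
At 10/9: a logarithmic branch point.


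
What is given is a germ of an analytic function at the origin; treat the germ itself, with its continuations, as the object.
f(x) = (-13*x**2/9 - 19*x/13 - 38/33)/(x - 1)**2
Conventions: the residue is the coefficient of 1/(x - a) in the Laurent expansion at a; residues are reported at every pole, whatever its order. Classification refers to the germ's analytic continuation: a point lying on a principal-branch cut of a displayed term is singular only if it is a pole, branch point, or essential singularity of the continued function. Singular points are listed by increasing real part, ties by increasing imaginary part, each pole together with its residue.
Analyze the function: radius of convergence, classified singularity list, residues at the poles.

Denominator factor (x - 1)^2: pole of order 2 at 1, modulus 1.
The radius of convergence is the smallest modulus among the singular points: 1.
At the order-2 pole 1 set g(x) = (x - (1))^2*f(x) = -13*x**2/9 - 19*x/13 - 38/33.
Order-2 pole: residue = g'(a); g'(1) = -509/117, so the residue is -509/117.

Radius of convergence at 0: 1.
At 1: a pole of order 2; residue -509/117.


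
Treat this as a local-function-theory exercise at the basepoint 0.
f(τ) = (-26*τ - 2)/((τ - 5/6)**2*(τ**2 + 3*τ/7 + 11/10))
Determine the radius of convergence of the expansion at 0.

The radius of convergence is 5/6.

Denominator factor (τ**2 + 3*τ/7 + 11/10): discriminant -1033/245, complex-conjugate roots (-3/14) + ((1/70)*sqrt(5165))*i and (-3/14) - ((1/70)*sqrt(5165))*i; poles of order 1, moduli (1/10)*sqrt(110) and (1/10)*sqrt(110).
Denominator factor (τ - 5/6)^2: pole of order 2 at 5/6, modulus 5/6.
The radius of convergence is the smallest modulus among the singular points: 5/6.


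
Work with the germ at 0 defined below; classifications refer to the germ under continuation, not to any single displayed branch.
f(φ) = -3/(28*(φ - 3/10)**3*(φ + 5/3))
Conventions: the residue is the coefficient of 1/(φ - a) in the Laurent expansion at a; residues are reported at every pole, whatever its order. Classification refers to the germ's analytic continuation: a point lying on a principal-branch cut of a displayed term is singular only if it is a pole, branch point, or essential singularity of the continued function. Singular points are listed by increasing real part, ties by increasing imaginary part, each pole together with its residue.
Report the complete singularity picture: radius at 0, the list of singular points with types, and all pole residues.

Denominator factor (φ - 3/10)^3: pole of order 3 at 3/10, modulus 3/10.
Denominator factor (φ + 5/3): pole of order 1 at -5/3, modulus 5/3.
The radius of convergence is the smallest modulus among the singular points: 3/10.
At the order-1 pole -5/3 set g(φ) = (φ - (-5/3))*f(φ) = -3/(28*(φ - 3/10)**3).
Simple pole: residue = g(a) at a = -5/3, which is 20250/1437653.
At the order-3 pole 3/10 set g(φ) = (φ - (3/10))^3*f(φ) = -3/(28*(φ + 5/3)).
Order-3 pole: residue = g''(a)/2; g''(3/10) = -40500/1437653, so the residue is -20250/1437653.
List the singular points by increasing real part (a conjugate pair: the negative imaginary part first).

Radius of convergence at 0: 3/10.
At -5/3: a pole of order 1; residue 20250/1437653.
At 3/10: a pole of order 3; residue -20250/1437653.


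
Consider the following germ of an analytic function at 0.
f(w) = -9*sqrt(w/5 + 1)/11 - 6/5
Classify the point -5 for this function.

The term (-9/11)*sqrt(1 - w/(-5)) has argument 1 - -5/(-5) = 0 at -5: a square-root (algebraic, two-sheeted) branch point; the remaining terms are analytic or single-valued there.

The point is an algebraic (square-root) branch point.


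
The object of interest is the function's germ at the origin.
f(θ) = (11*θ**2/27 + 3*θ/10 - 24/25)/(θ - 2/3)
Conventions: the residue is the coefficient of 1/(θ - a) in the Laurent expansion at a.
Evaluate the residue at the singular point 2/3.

At the order-1 pole 2/3 set g(θ) = (θ - (2/3))*f(θ) = 11*θ**2/27 + 3*θ/10 - 24/25.
Simple pole: residue = g(a) at a = 2/3, which is -3517/6075.

The residue is -3517/6075.


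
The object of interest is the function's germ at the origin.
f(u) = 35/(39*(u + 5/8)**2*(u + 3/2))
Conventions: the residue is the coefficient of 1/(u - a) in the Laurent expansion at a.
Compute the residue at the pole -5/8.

At the order-2 pole -5/8 set g(u) = (u - (-5/8))^2*f(u) = 35/(39*(u + 3/2)).
Order-2 pole: residue = g'(a); g'(-5/8) = -320/273, so the residue is -320/273.

The residue is -320/273.


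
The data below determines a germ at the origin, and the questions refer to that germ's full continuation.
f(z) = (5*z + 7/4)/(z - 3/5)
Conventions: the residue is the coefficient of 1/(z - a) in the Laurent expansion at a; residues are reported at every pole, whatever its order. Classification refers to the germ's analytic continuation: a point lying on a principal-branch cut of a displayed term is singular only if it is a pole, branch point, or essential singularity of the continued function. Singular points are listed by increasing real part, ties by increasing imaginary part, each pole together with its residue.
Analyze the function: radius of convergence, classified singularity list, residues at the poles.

Radius of convergence at 0: 3/5.
At 3/5: a pole of order 1; residue 19/4.

Denominator factor (z - 3/5): pole of order 1 at 3/5, modulus 3/5.
The radius of convergence is the smallest modulus among the singular points: 3/5.
At the order-1 pole 3/5 set g(z) = (z - (3/5))*f(z) = 5*z + 7/4.
Simple pole: residue = g(a) at a = 3/5, which is 19/4.


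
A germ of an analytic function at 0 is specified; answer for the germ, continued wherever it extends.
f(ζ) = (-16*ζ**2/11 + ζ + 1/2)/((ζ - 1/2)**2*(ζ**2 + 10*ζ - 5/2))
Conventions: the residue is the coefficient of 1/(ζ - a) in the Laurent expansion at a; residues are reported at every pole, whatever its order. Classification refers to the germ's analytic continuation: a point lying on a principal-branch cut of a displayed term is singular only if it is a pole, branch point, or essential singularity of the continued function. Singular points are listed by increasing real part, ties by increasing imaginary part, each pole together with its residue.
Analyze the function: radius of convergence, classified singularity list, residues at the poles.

Radius of convergence at 0: -5 + (1/2)*sqrt(110).
At -5 - (1/2)*sqrt(110): a pole of order 1; residue 6/11 - (261/6655)*sqrt(110).
At -5 + (1/2)*sqrt(110): a pole of order 1; residue 6/11 + (261/6655)*sqrt(110).
At 1/2: a pole of order 2; residue -12/11.

Denominator factor (ζ - 1/2)^2: pole of order 2 at 1/2, modulus 1/2.
Denominator factor (ζ**2 + 10*ζ - 5/2): discriminant 110, real irrational roots -5 + (1/2)*sqrt(110) and -5 - (1/2)*sqrt(110); poles of order 1, moduli -5 + (1/2)*sqrt(110) and 5 + (1/2)*sqrt(110).
The radius of convergence is the smallest modulus among the singular points: -5 + (1/2)*sqrt(110).
The factor ζ**2 + 10*ζ - 5/2 splits as (ζ - a)(ζ - a') with a = -5 - (1/2)*sqrt(110), a' = -5 + (1/2)*sqrt(110). At the order-1 pole a set g(ζ) = (ζ - a)*f(ζ) = [(-16*ζ**2/11 + ζ + 1/2)/(ζ - 1/2)**2] / (ζ - a').
Simple pole: residue = g(a) at a = -5 - (1/2)*sqrt(110), which is 6/11 - (261/6655)*sqrt(110).
The factor ζ**2 + 10*ζ - 5/2 splits as (ζ - a)(ζ - a') with a = -5 + (1/2)*sqrt(110), a' = -5 - (1/2)*sqrt(110). At the order-1 pole a set g(ζ) = (ζ - a)*f(ζ) = [(-16*ζ**2/11 + ζ + 1/2)/(ζ - 1/2)**2] / (ζ - a').
Simple pole: residue = g(a) at a = -5 + (1/2)*sqrt(110), which is 6/11 + (261/6655)*sqrt(110).
At the order-2 pole 1/2 set g(ζ) = (ζ - (1/2))^2*f(ζ) = (-16*ζ**2/11 + ζ + 1/2)/(ζ**2 + 10*ζ - 5/2).
Order-2 pole: residue = g'(a); g'(1/2) = -12/11, so the residue is -12/11.
List the singular points by increasing real part (a conjugate pair: the negative imaginary part first).


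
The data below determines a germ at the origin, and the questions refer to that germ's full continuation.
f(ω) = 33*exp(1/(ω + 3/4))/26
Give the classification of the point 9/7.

The point is a regular point.

There is no denominator, hence no pole anywhere.
The essential point of exp(1/(ω - (-3/4))) is -3/4, not 9/7.
So the germ continues analytically to 9/7.


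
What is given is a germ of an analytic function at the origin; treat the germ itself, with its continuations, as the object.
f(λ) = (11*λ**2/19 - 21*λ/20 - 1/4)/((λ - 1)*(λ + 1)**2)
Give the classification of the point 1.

The denominator factor λ - 1 vanishes at 1 and appears to the power 1; the numerator there equals -137/190, nonzero, and no other factor vanishes.
Hence a pole whose order is the multiplicity, 1.

The point is a pole of order 1.


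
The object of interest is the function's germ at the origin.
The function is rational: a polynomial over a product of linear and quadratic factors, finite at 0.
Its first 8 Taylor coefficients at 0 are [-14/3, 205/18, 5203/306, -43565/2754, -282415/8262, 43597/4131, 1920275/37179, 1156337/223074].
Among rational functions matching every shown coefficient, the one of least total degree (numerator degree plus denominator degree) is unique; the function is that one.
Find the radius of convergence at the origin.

The radius of convergence is 1.

No rational of total degree below 6 reproduces all 8 coefficients; solving the [2/4] Pade equations on them gives f(ρ) = (-15*ρ**2/34 + 29*ρ/2 - 14/3)/(ρ**2 - ρ/3 + 1)**2, whose expansion matches every shown term.
Denominator factor (ρ**2 - ρ/3 + 1)^2: discriminant -35/9, complex-conjugate roots (1/6) + ((1/6)*sqrt(35))*i and (1/6) - ((1/6)*sqrt(35))*i; poles of order 2, moduli 1 and 1.
The radius of convergence is the smallest modulus among the singular points: 1.


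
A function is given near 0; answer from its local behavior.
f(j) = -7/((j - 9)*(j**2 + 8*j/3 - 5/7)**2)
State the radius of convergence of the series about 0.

Denominator factor (j - 9): pole of order 1 at 9, modulus 9.
Denominator factor (j**2 + 8*j/3 - 5/7)^2: discriminant 628/63, real irrational roots -4/3 + (1/21)*sqrt(1099) and -4/3 - (1/21)*sqrt(1099); poles of order 2, moduli -4/3 + (1/21)*sqrt(1099) and 4/3 + (1/21)*sqrt(1099).
The radius of convergence is the smallest modulus among the singular points: -4/3 + (1/21)*sqrt(1099).

The radius of convergence is -4/3 + (1/21)*sqrt(1099).


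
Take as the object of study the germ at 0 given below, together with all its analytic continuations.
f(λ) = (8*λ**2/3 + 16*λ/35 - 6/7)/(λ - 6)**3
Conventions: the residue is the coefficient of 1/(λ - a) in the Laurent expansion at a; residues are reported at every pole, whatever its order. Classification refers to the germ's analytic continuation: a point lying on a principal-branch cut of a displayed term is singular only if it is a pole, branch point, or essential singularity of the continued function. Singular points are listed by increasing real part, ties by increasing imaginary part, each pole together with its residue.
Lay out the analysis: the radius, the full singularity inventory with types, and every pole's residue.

Denominator factor (λ - 6)^3: pole of order 3 at 6, modulus 6.
The radius of convergence is the smallest modulus among the singular points: 6.
At the order-3 pole 6 set g(λ) = (λ - (6))^3*f(λ) = 8*λ**2/3 + 16*λ/35 - 6/7.
Order-3 pole: residue = g''(a)/2; g''(6) = 16/3, so the residue is 8/3.

Radius of convergence at 0: 6.
At 6: a pole of order 3; residue 8/3.


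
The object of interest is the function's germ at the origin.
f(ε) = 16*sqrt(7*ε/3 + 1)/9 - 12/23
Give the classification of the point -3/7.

The point is an algebraic (square-root) branch point.

The term (16/9)*sqrt(1 - ε/(-3/7)) has argument 1 - -3/7/(-3/7) = 0 at -3/7: a square-root (algebraic, two-sheeted) branch point; the remaining terms are analytic or single-valued there.


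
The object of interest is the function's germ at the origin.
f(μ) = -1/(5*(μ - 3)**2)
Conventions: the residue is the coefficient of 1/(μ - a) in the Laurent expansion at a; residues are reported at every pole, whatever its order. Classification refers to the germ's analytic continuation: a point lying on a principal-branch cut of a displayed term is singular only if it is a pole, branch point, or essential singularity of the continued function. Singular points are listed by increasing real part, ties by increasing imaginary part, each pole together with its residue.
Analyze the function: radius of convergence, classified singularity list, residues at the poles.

Radius of convergence at 0: 3.
At 3: a pole of order 2; residue 0.

Denominator factor (μ - 3)^2: pole of order 2 at 3, modulus 3.
The radius of convergence is the smallest modulus among the singular points: 3.
At the order-2 pole 3 set g(μ) = (μ - (3))^2*f(μ) = -1/5.
Order-2 pole: residue = g'(a); g'(3) = 0, so the residue is 0.
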